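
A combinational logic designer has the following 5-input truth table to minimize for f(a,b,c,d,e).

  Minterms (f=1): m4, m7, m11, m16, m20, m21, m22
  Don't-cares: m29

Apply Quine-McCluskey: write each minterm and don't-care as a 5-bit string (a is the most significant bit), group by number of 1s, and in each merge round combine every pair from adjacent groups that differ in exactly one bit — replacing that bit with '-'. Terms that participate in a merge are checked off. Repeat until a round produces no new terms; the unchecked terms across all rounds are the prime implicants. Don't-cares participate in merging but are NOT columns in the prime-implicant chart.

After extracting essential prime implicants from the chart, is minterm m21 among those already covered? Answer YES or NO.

[col 0] 00100*, 00111, 01011, 10000*, 10100*, 10101*, 10110*, 11101*
[col 1] -0100, 1-101, 10-00, 101-0, 1010-
Prime implicants: -0100, 00111, 01011, 1-101, 10-00, 101-0, 1010-
PI chart (minterm → PIs covering it):
  4 | -0100  (sole → essential)
  7 | 00111  (sole → essential)
  11 | 01011  (sole → essential)
  16 | 10-00  (sole → essential)
  20 | -0100,10-00,101-0,1010-
  21 | 1-101,1010-
  22 | 101-0  (sole → essential)
Essential prime implicants: -0100, 00111, 01011, 10-00, 101-0

NO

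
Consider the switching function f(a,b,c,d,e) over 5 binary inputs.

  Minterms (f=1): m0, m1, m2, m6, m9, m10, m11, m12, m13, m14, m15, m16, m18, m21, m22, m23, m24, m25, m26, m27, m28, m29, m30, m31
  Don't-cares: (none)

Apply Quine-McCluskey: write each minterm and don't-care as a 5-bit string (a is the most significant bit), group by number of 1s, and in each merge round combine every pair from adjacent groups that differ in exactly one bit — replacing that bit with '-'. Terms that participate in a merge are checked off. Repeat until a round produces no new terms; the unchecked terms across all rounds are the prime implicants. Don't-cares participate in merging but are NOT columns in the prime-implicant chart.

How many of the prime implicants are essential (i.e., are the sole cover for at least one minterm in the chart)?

size-2^0 implicants → 00000(✓)  00001(✓)  00010(✓)  00110(✓)  01001(✓)  01010(✓)  01011(✓)  01100(✓)  01101(✓)  01110(✓)  01111(✓)  10000(✓)  10010(✓)  10101(✓)  10110(✓)  10111(✓)  11000(✓)  11001(✓)  11010(✓)  11011(✓)  11100(✓)  11101(✓)  11110(✓)  11111(✓)
size-2^1 implicants → -0000(✓)  -0010(✓)  -0110(✓)  -1001(✓)  -1010(✓)  -1011(✓)  -1100(✓)  -1101(✓)  -1110(✓)  -1111(✓)  0-001  0-010(✓)  0-110(✓)  00-10(✓)  000-0(✓)  0000-  01-01(✓)  01-10(✓)  01-11(✓)  010-1(✓)  0101-(✓)  011-0(✓)  011-1(✓)  0110-(✓)  0111-(✓)  1-000(✓)  1-010(✓)  1-101(✓)  1-110(✓)  1-111(✓)  10-10(✓)  100-0(✓)  101-1(✓)  1011-(✓)  11-00(✓)  11-01(✓)  11-10(✓)  11-11(✓)  110-0(✓)  110-1(✓)  1100-(✓)  1101-(✓)  111-0(✓)  111-1(✓)  1110-(✓)  1111-(✓)
size-2^2 implicants → --010(✓)  --110(✓)  -0-10(✓)  -00-0  -1-01(✓)  -1-10(✓)  -1-11(✓)  -10-1(✓)  -101-(✓)  -11-0(✓)  -11-1(✓)  -110-(✓)  -111-(✓)  0--10(✓)  01--1(✓)  01-1-(✓)  011--(✓)  1--10(✓)  1-0-0  1-1-1  1-11-  11--0(✓)  11--1(✓)  11-0-(✓)  11-1-(✓)  110--(✓)  111--(✓)
size-2^3 implicants → ---10  -1--1  -1-1-  -11--  11---
Unchecked terms (primes): ---10, -00-0, -1--1, -1-1-, -11--, 0-001, 0000-, 1-0-0, 1-1-1, 1-11-, 11---
Minterm coverage:
  m0 ⊆ -00-0,0000-
  m1 ⊆ 0-001,0000-
  m2 ⊆ ---10,-00-0
  m6 ⊆ ---10 [E]
  m9 ⊆ -1--1,0-001
  m10 ⊆ ---10,-1-1-
  m11 ⊆ -1--1,-1-1-
  m12 ⊆ -11-- [E]
  m13 ⊆ -1--1,-11--
  m14 ⊆ ---10,-1-1-,-11--
  m15 ⊆ -1--1,-1-1-,-11--
  m16 ⊆ -00-0,1-0-0
  m18 ⊆ ---10,-00-0,1-0-0
  m21 ⊆ 1-1-1 [E]
  m22 ⊆ ---10,1-11-
  m23 ⊆ 1-1-1,1-11-
  m24 ⊆ 1-0-0,11---
  m25 ⊆ -1--1,11---
  m26 ⊆ ---10,-1-1-,1-0-0,11---
  m27 ⊆ -1--1,-1-1-,11---
  m28 ⊆ -11--,11---
  m29 ⊆ -1--1,-11--,1-1-1,11---
  m30 ⊆ ---10,-1-1-,-11--,1-11-,11---
  m31 ⊆ -1--1,-1-1-,-11--,1-1-1,1-11-,11---
E = {---10, -11--, 1-1-1}

3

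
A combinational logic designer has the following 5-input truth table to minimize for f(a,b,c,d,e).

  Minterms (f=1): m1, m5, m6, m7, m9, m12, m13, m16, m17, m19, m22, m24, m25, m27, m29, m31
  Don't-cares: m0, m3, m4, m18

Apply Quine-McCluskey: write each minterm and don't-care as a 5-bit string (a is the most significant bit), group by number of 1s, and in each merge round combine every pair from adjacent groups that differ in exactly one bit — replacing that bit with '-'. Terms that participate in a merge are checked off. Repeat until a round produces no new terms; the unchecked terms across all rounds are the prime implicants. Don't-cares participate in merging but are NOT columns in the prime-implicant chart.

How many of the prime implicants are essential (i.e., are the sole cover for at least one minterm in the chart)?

3

size-2^0 implicants → 00000(✓)  00001(✓)  00011(✓)  00100(✓)  00101(✓)  00110(✓)  00111(✓)  01001(✓)  01100(✓)  01101(✓)  10000(✓)  10001(✓)  10010(✓)  10011(✓)  10110(✓)  11000(✓)  11001(✓)  11011(✓)  11101(✓)  11111(✓)
size-2^1 implicants → -0000(✓)  -0001(✓)  -0011(✓)  -0110  -1001(✓)  -1101(✓)  0-001(✓)  0-100(✓)  0-101(✓)  00-00(✓)  00-01(✓)  00-11(✓)  000-1(✓)  0000-(✓)  001-0(✓)  001-1(✓)  0010-(✓)  0011-(✓)  01-01(✓)  0110-(✓)  1-000(✓)  1-001(✓)  1-011(✓)  10-10  100-0(✓)  100-1(✓)  1000-(✓)  1001-(✓)  11-01(✓)  11-11(✓)  110-1(✓)  1100-(✓)  111-1(✓)
size-2^2 implicants → --001  -00-1  -000-  -1-01  0--01  0-10-  00--1  00-0-  001--  1-0-1  1-00-  100--  11--1
Unchecked terms (primes): --001, -00-1, -000-, -0110, -1-01, 0--01, 0-10-, 00--1, 00-0-, 001--, 1-0-1, 1-00-, 10-10, 100--, 11--1
Minterm coverage:
  m1 ⊆ --001,-00-1,-000-,0--01,00--1,00-0-
  m5 ⊆ 0--01,0-10-,00--1,00-0-,001--
  m6 ⊆ -0110,001--
  m7 ⊆ 00--1,001--
  m9 ⊆ --001,-1-01,0--01
  m12 ⊆ 0-10- [E]
  m13 ⊆ -1-01,0--01,0-10-
  m16 ⊆ -000-,1-00-,100--
  m17 ⊆ --001,-00-1,-000-,1-0-1,1-00-,100--
  m19 ⊆ -00-1,1-0-1,100--
  m22 ⊆ -0110,10-10
  m24 ⊆ 1-00- [E]
  m25 ⊆ --001,-1-01,1-0-1,1-00-,11--1
  m27 ⊆ 1-0-1,11--1
  m29 ⊆ -1-01,11--1
  m31 ⊆ 11--1 [E]
E = {0-10-, 1-00-, 11--1}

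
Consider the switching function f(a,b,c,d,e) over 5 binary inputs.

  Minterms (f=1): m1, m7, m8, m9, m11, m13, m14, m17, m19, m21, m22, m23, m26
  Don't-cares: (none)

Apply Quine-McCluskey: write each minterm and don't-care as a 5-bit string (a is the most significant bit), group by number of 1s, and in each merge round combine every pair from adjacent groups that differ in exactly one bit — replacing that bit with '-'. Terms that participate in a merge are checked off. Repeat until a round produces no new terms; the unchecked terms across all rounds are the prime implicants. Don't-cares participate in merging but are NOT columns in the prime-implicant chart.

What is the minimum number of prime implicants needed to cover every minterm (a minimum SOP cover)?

9

[col 0] 00001*, 00111*, 01000*, 01001*, 01011*, 01101*, 01110, 10001*, 10011*, 10101*, 10110*, 10111*, 11010
[col 1] -0001, -0111, 0-001, 01-01, 010-1, 0100-, 10-01*, 10-11*, 100-1*, 101-1*, 1011-
[col 2] 10--1
Prime implicants: -0001, -0111, 0-001, 01-01, 010-1, 0100-, 01110, 10--1, 1011-, 11010
PI chart (minterm → PIs covering it):
  1 | -0001,0-001
  7 | -0111  (sole → essential)
  8 | 0100-  (sole → essential)
  9 | 0-001,01-01,010-1,0100-
  11 | 010-1  (sole → essential)
  13 | 01-01  (sole → essential)
  14 | 01110  (sole → essential)
  17 | -0001,10--1
  19 | 10--1  (sole → essential)
  21 | 10--1  (sole → essential)
  22 | 1011-  (sole → essential)
  23 | -0111,10--1,1011-
  26 | 11010  (sole → essential)
Essential prime implicants: -0111, 01-01, 010-1, 0100-, 01110, 10--1, 1011-, 11010
Petrick residual → -0001
Minimum SOP uses 9 PIs: b'c'd'e + b'cde + a'bd'e + a'bc'e + a'bc'd' + a'bcde' + ab'e + ab'cd + abc'de'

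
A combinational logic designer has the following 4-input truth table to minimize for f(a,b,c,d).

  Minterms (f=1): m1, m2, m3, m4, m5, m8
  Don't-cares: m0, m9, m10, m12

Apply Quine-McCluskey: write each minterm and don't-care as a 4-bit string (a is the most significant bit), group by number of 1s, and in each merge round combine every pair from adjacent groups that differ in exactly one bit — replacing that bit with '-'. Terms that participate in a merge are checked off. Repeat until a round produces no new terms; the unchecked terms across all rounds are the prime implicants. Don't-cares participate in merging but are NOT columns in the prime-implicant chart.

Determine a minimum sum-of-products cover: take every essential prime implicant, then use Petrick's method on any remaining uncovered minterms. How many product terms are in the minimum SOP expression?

3

Round 0: 0000✓ 0001✓ 0010✓ 0011✓ 0100✓ 0101✓ 1000✓ 1001✓ 1010✓ 1100✓
Round 1: -000✓ -001✓ -010✓ -100✓ 0-00✓ 0-01✓ 00-0✓ 00-1✓ 000-✓ 001-✓ 010-✓ 1-00✓ 10-0✓ 100-✓
Round 2: --00 -0-0 -00- 0-0- 00--
PIs = {--00, -0-0, -00-, 0-0-, 00--}
Coverage chart:
  m1: -00-,0-0-,00--
  m2: -0-0,00--
  m3: 00-- ←essential
  m4: --00,0-0-
  m5: 0-0- ←essential
  m8: --00,-0-0,-00-
Essential: 0-0-, 00--
Petrick residual → --00
Min cover (3 terms): c'd' + a'c' + a'b'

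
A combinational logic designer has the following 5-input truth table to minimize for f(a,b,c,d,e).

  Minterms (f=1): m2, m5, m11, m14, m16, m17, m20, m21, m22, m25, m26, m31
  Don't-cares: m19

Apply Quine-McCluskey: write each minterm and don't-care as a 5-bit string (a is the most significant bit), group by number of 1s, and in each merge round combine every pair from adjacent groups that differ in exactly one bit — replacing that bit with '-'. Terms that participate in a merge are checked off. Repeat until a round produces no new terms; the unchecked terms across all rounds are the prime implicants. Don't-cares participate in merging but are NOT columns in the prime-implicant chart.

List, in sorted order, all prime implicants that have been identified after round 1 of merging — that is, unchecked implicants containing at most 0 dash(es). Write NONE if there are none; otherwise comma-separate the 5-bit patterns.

size-2^0 implicants → 00010  00101(✓)  01011  01110  10000(✓)  10001(✓)  10011(✓)  10100(✓)  10101(✓)  10110(✓)  11001(✓)  11010  11111
size-2^1 implicants → -0101  1-001  10-00(✓)  10-01(✓)  100-1  1000-(✓)  101-0  1010-(✓)
size-2^2 implicants → 10-0-
Unchecked terms (primes): -0101, 00010, 01011, 01110, 1-001, 10-0-, 100-1, 101-0, 11010, 11111

00010, 01011, 01110, 11010, 11111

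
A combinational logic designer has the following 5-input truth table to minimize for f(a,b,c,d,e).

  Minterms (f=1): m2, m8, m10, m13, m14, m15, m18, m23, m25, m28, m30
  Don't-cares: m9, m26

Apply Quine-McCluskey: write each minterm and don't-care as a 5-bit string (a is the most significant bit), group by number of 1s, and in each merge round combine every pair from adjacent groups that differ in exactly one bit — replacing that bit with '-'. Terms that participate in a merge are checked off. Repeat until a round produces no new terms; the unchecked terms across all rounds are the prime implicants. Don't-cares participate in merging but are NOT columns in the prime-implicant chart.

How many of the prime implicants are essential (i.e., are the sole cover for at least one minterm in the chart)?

[col 0] 00010*, 01000*, 01001*, 01010*, 01101*, 01110*, 01111*, 10010*, 10111, 11001*, 11010*, 11100*, 11110*
[col 1] -0010*, -1001, -1010*, -1110*, 0-010*, 01-01, 01-10*, 010-0, 0100-, 011-1, 0111-, 1-010*, 11-10*, 111-0
[col 2] --010, -1-10
Prime implicants: --010, -1-10, -1001, 01-01, 010-0, 0100-, 011-1, 0111-, 10111, 111-0
PI chart (minterm → PIs covering it):
  2 | --010  (sole → essential)
  8 | 010-0,0100-
  10 | --010,-1-10,010-0
  13 | 01-01,011-1
  14 | -1-10,0111-
  15 | 011-1,0111-
  18 | --010  (sole → essential)
  23 | 10111  (sole → essential)
  25 | -1001  (sole → essential)
  28 | 111-0  (sole → essential)
  30 | -1-10,111-0
Essential prime implicants: --010, -1001, 10111, 111-0

4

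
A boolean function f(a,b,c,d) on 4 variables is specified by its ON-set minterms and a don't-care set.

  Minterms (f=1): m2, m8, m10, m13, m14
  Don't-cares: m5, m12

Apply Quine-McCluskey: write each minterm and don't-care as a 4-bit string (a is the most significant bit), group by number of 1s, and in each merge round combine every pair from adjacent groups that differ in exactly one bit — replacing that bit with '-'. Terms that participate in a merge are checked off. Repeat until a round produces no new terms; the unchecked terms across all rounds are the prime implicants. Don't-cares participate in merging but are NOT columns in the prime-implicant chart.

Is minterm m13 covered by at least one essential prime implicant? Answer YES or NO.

[col 0] 0010*, 0101*, 1000*, 1010*, 1100*, 1101*, 1110*
[col 1] -010, -101, 1-00*, 1-10*, 10-0*, 11-0*, 110-
[col 2] 1--0
Prime implicants: -010, -101, 1--0, 110-
PI chart (minterm → PIs covering it):
  2 | -010  (sole → essential)
  8 | 1--0  (sole → essential)
  10 | -010,1--0
  13 | -101,110-
  14 | 1--0  (sole → essential)
Essential prime implicants: -010, 1--0

NO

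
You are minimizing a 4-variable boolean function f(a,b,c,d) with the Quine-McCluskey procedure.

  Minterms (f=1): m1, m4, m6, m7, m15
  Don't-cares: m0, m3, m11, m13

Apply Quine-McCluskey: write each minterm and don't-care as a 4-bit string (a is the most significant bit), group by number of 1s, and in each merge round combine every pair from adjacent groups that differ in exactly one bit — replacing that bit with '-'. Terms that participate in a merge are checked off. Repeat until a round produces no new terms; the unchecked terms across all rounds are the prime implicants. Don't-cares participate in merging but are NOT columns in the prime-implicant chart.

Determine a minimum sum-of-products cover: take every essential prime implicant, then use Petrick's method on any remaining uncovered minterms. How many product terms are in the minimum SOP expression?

3

[col 0] 0000*, 0001*, 0011*, 0100*, 0110*, 0111*, 1011*, 1101*, 1111*
[col 1] -011*, -111*, 0-00, 0-11*, 00-1, 000-, 01-0, 011-, 1-11*, 11-1
[col 2] --11
Prime implicants: --11, 0-00, 00-1, 000-, 01-0, 011-, 11-1
PI chart (minterm → PIs covering it):
  1 | 00-1,000-
  4 | 0-00,01-0
  6 | 01-0,011-
  7 | --11,011-
  15 | --11,11-1
(no essential prime implicants)
Petrick residual → --11, 00-1, 01-0
Minimum SOP uses 3 PIs: cd + a'b'd + a'bd'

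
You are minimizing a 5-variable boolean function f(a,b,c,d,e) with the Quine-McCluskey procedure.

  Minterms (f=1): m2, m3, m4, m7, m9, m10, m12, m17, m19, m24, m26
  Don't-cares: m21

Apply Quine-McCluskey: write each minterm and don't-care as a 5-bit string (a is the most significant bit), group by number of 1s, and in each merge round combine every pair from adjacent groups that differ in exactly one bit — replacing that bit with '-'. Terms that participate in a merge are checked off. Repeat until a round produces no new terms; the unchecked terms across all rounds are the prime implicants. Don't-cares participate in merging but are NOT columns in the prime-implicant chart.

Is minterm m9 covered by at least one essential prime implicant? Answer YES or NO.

YES

Round 0: 00010✓ 00011✓ 00100✓ 00111✓ 01001 01010✓ 01100✓ 10001✓ 10011✓ 10101✓ 11000✓ 11010✓
Round 1: -0011 -1010 0-010 0-100 00-11 0001- 10-01 100-1 110-0
PIs = {-0011, -1010, 0-010, 0-100, 00-11, 0001-, 01001, 10-01, 100-1, 110-0}
Coverage chart:
  m2: 0-010,0001-
  m3: -0011,00-11,0001-
  m4: 0-100 ←essential
  m7: 00-11 ←essential
  m9: 01001 ←essential
  m10: -1010,0-010
  m12: 0-100 ←essential
  m17: 10-01,100-1
  m19: -0011,100-1
  m24: 110-0 ←essential
  m26: -1010,110-0
Essential: 0-100, 00-11, 01001, 110-0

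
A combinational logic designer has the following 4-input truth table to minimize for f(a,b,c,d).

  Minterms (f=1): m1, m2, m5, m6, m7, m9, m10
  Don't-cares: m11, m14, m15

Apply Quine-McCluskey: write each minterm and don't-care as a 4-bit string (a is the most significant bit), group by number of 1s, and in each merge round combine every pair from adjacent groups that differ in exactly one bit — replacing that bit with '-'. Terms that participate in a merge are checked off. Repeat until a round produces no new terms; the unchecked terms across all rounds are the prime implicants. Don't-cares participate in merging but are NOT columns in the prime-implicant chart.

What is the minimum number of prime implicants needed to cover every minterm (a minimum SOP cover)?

3

size-2^0 implicants → 0001(✓)  0010(✓)  0101(✓)  0110(✓)  0111(✓)  1001(✓)  1010(✓)  1011(✓)  1110(✓)  1111(✓)
size-2^1 implicants → -001  -010(✓)  -110(✓)  -111(✓)  0-01  0-10(✓)  01-1  011-(✓)  1-10(✓)  1-11(✓)  10-1  101-(✓)  111-(✓)
size-2^2 implicants → --10  -11-  1-1-
Unchecked terms (primes): --10, -001, -11-, 0-01, 01-1, 1-1-, 10-1
Minterm coverage:
  m1 ⊆ -001,0-01
  m2 ⊆ --10 [E]
  m5 ⊆ 0-01,01-1
  m6 ⊆ --10,-11-
  m7 ⊆ -11-,01-1
  m9 ⊆ -001,10-1
  m10 ⊆ --10,1-1-
E = {--10}
Petrick residual → -001, 01-1
Cover = cd' + b'c'd + a'bd  |cover|=3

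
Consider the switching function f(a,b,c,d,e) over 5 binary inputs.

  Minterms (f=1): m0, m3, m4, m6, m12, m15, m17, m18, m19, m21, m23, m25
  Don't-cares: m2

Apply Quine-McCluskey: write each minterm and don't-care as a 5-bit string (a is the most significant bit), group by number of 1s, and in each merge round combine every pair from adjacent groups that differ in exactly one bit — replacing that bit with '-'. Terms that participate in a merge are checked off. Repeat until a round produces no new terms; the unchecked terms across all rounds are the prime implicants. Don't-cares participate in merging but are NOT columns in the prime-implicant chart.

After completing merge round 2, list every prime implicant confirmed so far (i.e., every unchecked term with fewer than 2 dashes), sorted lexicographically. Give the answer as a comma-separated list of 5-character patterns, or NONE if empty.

size-2^0 implicants → 00000(✓)  00010(✓)  00011(✓)  00100(✓)  00110(✓)  01100(✓)  01111  10001(✓)  10010(✓)  10011(✓)  10101(✓)  10111(✓)  11001(✓)
size-2^1 implicants → -0010(✓)  -0011(✓)  0-100  00-00(✓)  00-10(✓)  000-0(✓)  0001-(✓)  001-0(✓)  1-001  10-01(✓)  10-11(✓)  100-1(✓)  1001-(✓)  101-1(✓)
size-2^2 implicants → -001-  00--0  10--1
Unchecked terms (primes): -001-, 0-100, 00--0, 01111, 1-001, 10--1

0-100, 01111, 1-001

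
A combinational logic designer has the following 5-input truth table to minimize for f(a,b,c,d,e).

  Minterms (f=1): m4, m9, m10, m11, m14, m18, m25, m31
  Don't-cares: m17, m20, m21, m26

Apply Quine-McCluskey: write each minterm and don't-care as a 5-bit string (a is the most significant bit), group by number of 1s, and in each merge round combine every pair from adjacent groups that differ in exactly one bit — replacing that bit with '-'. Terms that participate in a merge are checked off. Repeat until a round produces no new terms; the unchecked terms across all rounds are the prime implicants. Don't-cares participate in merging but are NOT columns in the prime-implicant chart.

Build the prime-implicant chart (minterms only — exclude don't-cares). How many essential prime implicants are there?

Round 0: 00100✓ 01001✓ 01010✓ 01011✓ 01110✓ 10001✓ 10010✓ 10100✓ 10101✓ 11001✓ 11010✓ 11111
Round 1: -0100 -1001 -1010 01-10 010-1 0101- 1-001 1-010 10-01 1010-
PIs = {-0100, -1001, -1010, 01-10, 010-1, 0101-, 1-001, 1-010, 10-01, 1010-, 11111}
Coverage chart:
  m4: -0100 ←essential
  m9: -1001,010-1
  m10: -1010,01-10,0101-
  m11: 010-1,0101-
  m14: 01-10 ←essential
  m18: 1-010 ←essential
  m25: -1001,1-001
  m31: 11111 ←essential
Essential: -0100, 01-10, 1-010, 11111

4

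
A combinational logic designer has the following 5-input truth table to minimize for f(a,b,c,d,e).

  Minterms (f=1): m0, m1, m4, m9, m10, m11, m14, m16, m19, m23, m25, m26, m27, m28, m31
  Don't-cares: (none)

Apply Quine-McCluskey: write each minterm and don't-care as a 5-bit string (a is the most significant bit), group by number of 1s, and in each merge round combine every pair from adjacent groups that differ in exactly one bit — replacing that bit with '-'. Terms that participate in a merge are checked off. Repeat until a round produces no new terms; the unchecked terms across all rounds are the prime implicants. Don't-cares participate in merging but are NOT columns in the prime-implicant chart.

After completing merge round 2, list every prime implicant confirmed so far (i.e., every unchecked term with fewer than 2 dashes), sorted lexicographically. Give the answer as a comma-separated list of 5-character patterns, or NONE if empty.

-0000, 0-001, 00-00, 0000-, 01-10, 11100

size-2^0 implicants → 00000(✓)  00001(✓)  00100(✓)  01001(✓)  01010(✓)  01011(✓)  01110(✓)  10000(✓)  10011(✓)  10111(✓)  11001(✓)  11010(✓)  11011(✓)  11100  11111(✓)
size-2^1 implicants → -0000  -1001(✓)  -1010(✓)  -1011(✓)  0-001  00-00  0000-  01-10  010-1(✓)  0101-(✓)  1-011(✓)  1-111(✓)  10-11(✓)  11-11(✓)  110-1(✓)  1101-(✓)
size-2^2 implicants → -10-1  -101-  1--11
Unchecked terms (primes): -0000, -10-1, -101-, 0-001, 00-00, 0000-, 01-10, 1--11, 11100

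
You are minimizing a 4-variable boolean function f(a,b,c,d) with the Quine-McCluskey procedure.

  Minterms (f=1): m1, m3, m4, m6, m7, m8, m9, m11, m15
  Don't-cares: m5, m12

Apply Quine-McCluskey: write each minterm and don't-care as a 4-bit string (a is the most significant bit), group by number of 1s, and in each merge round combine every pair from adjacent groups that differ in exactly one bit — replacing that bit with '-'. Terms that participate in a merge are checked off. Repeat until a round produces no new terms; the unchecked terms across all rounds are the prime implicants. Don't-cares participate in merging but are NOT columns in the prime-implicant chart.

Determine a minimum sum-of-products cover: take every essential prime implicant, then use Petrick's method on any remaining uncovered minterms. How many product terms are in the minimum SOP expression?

4

[col 0] 0001*, 0011*, 0100*, 0101*, 0110*, 0111*, 1000*, 1001*, 1011*, 1100*, 1111*
[col 1] -001*, -011*, -100, -111*, 0-01*, 0-11*, 00-1*, 01-0*, 01-1*, 010-*, 011-*, 1-00, 1-11*, 10-1*, 100-
[col 2] --11, -0-1, 0--1, 01--
Prime implicants: --11, -0-1, -100, 0--1, 01--, 1-00, 100-
PI chart (minterm → PIs covering it):
  1 | -0-1,0--1
  3 | --11,-0-1,0--1
  4 | -100,01--
  6 | 01--  (sole → essential)
  7 | --11,0--1,01--
  8 | 1-00,100-
  9 | -0-1,100-
  11 | --11,-0-1
  15 | --11  (sole → essential)
Essential prime implicants: --11, 01--
Petrick residual → -0-1, 1-00
Minimum SOP uses 4 PIs: cd + b'd + a'b + ac'd'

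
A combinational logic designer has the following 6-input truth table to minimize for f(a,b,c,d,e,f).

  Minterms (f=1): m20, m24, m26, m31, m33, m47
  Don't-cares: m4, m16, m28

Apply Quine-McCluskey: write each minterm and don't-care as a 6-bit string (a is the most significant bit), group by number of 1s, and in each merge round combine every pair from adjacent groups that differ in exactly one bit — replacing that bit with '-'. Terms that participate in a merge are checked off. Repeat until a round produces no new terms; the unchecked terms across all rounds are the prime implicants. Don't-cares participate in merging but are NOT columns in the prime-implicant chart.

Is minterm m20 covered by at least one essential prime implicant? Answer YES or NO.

NO

[col 0] 000100*, 010000*, 010100*, 011000*, 011010*, 011100*, 011111, 100001, 101111
[col 1] 0-0100, 01-000*, 01-100*, 010-00*, 011-00*, 0110-0
[col 2] 01--00
Prime implicants: 0-0100, 01--00, 0110-0, 011111, 100001, 101111
PI chart (minterm → PIs covering it):
  20 | 0-0100,01--00
  24 | 01--00,0110-0
  26 | 0110-0  (sole → essential)
  31 | 011111  (sole → essential)
  33 | 100001  (sole → essential)
  47 | 101111  (sole → essential)
Essential prime implicants: 0110-0, 011111, 100001, 101111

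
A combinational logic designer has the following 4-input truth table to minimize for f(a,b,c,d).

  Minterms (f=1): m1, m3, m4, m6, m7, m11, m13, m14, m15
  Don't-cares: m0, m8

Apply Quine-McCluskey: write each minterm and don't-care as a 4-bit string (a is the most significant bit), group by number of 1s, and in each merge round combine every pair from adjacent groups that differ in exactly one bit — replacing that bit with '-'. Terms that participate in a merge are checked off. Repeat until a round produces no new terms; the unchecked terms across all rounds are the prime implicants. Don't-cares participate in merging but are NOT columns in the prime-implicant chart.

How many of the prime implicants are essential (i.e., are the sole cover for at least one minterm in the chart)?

3

[col 0] 0000*, 0001*, 0011*, 0100*, 0110*, 0111*, 1000*, 1011*, 1101*, 1110*, 1111*
[col 1] -000, -011*, -110*, -111*, 0-00, 0-11*, 00-1, 000-, 01-0, 011-*, 1-11*, 11-1, 111-*
[col 2] --11, -11-
Prime implicants: --11, -000, -11-, 0-00, 00-1, 000-, 01-0, 11-1
PI chart (minterm → PIs covering it):
  1 | 00-1,000-
  3 | --11,00-1
  4 | 0-00,01-0
  6 | -11-,01-0
  7 | --11,-11-
  11 | --11  (sole → essential)
  13 | 11-1  (sole → essential)
  14 | -11-  (sole → essential)
  15 | --11,-11-,11-1
Essential prime implicants: --11, -11-, 11-1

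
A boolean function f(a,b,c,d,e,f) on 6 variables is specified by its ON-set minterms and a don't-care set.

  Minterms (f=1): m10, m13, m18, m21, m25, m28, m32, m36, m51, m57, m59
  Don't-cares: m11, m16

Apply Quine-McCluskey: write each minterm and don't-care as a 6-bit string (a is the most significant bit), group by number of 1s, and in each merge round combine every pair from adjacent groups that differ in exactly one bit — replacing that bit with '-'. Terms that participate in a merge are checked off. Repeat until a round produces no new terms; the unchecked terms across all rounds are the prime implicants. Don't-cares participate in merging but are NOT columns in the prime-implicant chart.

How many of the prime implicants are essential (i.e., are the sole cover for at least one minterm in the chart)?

8

size-2^0 implicants → 001010(✓)  001011(✓)  001101  010000(✓)  010010(✓)  010101  011001(✓)  011100  100000(✓)  100100(✓)  110011(✓)  111001(✓)  111011(✓)
size-2^1 implicants → -11001  00101-  0100-0  100-00  11-011  1110-1
Unchecked terms (primes): -11001, 00101-, 001101, 0100-0, 010101, 011100, 100-00, 11-011, 1110-1
Minterm coverage:
  m10 ⊆ 00101- [E]
  m13 ⊆ 001101 [E]
  m18 ⊆ 0100-0 [E]
  m21 ⊆ 010101 [E]
  m25 ⊆ -11001 [E]
  m28 ⊆ 011100 [E]
  m32 ⊆ 100-00 [E]
  m36 ⊆ 100-00 [E]
  m51 ⊆ 11-011 [E]
  m57 ⊆ -11001,1110-1
  m59 ⊆ 11-011,1110-1
E = {-11001, 00101-, 001101, 0100-0, 010101, 011100, 100-00, 11-011}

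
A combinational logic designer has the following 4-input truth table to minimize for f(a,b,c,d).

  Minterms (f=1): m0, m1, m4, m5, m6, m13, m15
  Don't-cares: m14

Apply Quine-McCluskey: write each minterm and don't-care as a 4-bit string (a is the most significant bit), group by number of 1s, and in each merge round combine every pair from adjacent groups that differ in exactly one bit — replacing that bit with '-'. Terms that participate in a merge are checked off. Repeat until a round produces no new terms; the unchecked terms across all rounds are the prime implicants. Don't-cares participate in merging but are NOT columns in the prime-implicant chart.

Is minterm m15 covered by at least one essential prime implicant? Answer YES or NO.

[col 0] 0000*, 0001*, 0100*, 0101*, 0110*, 1101*, 1110*, 1111*
[col 1] -101, -110, 0-00*, 0-01*, 000-*, 01-0, 010-*, 11-1, 111-
[col 2] 0-0-
Prime implicants: -101, -110, 0-0-, 01-0, 11-1, 111-
PI chart (minterm → PIs covering it):
  0 | 0-0-  (sole → essential)
  1 | 0-0-  (sole → essential)
  4 | 0-0-,01-0
  5 | -101,0-0-
  6 | -110,01-0
  13 | -101,11-1
  15 | 11-1,111-
Essential prime implicants: 0-0-

NO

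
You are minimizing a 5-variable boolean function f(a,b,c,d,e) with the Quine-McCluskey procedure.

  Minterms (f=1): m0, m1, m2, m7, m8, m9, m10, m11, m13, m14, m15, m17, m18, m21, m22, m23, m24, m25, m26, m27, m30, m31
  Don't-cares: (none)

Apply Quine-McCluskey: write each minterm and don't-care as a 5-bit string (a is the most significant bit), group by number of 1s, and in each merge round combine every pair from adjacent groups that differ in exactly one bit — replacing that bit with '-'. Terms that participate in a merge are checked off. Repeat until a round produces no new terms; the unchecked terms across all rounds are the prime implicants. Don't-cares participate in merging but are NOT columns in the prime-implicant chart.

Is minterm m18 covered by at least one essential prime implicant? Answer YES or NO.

[col 0] 00000*, 00001*, 00010*, 00111*, 01000*, 01001*, 01010*, 01011*, 01101*, 01110*, 01111*, 10001*, 10010*, 10101*, 10110*, 10111*, 11000*, 11001*, 11010*, 11011*, 11110*, 11111*
[col 1] -0001*, -0010*, -0111*, -1000*, -1001*, -1010*, -1011*, -1110*, -1111*, 0-000*, 0-001*, 0-010*, 0-111*, 000-0*, 0000-*, 01-01*, 01-10*, 01-11*, 010-0*, 010-1*, 0100-*, 0101-*, 011-1*, 0111-*, 1-001*, 1-010*, 1-110*, 1-111*, 10-01, 10-10*, 101-1, 1011-*, 11-10*, 11-11*, 110-0*, 110-1*, 1100-*, 1101-*, 1111-*
[col 2] --001, --010, --111, -1-10*, -1-11*, -10-0*, -10-1*, -100-*, -101-*, -111-*, 0-0-0, 0-00-, 01--1, 01-1-*, 010--*, 1--10, 1-11-, 11-1-*, 110--*
[col 3] -1-1-, -10--
Prime implicants: --001, --010, --111, -1-1-, -10--, 0-0-0, 0-00-, 01--1, 1--10, 1-11-, 10-01, 101-1
PI chart (minterm → PIs covering it):
  0 | 0-0-0,0-00-
  1 | --001,0-00-
  2 | --010,0-0-0
  7 | --111  (sole → essential)
  8 | -10--,0-0-0,0-00-
  9 | --001,-10--,0-00-,01--1
  10 | --010,-1-1-,-10--,0-0-0
  11 | -1-1-,-10--,01--1
  13 | 01--1  (sole → essential)
  14 | -1-1-  (sole → essential)
  15 | --111,-1-1-,01--1
  17 | --001,10-01
  18 | --010,1--10
  21 | 10-01,101-1
  22 | 1--10,1-11-
  23 | --111,1-11-,101-1
  24 | -10--  (sole → essential)
  25 | --001,-10--
  26 | --010,-1-1-,-10--,1--10
  27 | -1-1-,-10--
  30 | -1-1-,1--10,1-11-
  31 | --111,-1-1-,1-11-
Essential prime implicants: --111, -1-1-, -10--, 01--1

NO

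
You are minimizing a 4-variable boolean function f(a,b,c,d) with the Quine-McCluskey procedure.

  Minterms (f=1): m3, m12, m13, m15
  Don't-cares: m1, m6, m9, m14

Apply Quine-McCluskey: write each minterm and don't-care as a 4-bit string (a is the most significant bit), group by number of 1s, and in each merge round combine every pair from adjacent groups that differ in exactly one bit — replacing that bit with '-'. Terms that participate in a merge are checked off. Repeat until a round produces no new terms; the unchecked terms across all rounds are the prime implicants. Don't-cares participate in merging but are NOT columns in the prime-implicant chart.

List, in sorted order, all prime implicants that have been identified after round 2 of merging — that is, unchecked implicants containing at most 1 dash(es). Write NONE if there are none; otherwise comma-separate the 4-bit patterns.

size-2^0 implicants → 0001(✓)  0011(✓)  0110(✓)  1001(✓)  1100(✓)  1101(✓)  1110(✓)  1111(✓)
size-2^1 implicants → -001  -110  00-1  1-01  11-0(✓)  11-1(✓)  110-(✓)  111-(✓)
size-2^2 implicants → 11--
Unchecked terms (primes): -001, -110, 00-1, 1-01, 11--

-001, -110, 00-1, 1-01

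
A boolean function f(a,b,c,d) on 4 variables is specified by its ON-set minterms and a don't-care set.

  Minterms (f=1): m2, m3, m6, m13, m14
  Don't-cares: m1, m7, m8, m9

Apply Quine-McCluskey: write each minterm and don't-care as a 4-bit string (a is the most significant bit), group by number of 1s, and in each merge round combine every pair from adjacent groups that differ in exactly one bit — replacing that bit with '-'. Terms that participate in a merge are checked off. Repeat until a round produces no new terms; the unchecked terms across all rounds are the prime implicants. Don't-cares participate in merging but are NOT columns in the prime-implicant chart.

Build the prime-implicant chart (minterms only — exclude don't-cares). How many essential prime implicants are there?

3

[col 0] 0001*, 0010*, 0011*, 0110*, 0111*, 1000*, 1001*, 1101*, 1110*
[col 1] -001, -110, 0-10*, 0-11*, 00-1, 001-*, 011-*, 1-01, 100-
[col 2] 0-1-
Prime implicants: -001, -110, 0-1-, 00-1, 1-01, 100-
PI chart (minterm → PIs covering it):
  2 | 0-1-  (sole → essential)
  3 | 0-1-,00-1
  6 | -110,0-1-
  13 | 1-01  (sole → essential)
  14 | -110  (sole → essential)
Essential prime implicants: -110, 0-1-, 1-01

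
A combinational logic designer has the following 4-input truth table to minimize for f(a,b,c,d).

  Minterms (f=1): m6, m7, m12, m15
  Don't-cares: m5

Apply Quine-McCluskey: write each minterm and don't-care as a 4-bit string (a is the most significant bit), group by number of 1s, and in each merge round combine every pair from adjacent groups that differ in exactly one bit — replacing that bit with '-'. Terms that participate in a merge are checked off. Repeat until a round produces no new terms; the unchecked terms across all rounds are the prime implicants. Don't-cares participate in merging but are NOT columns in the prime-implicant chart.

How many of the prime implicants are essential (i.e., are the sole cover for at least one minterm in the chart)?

[col 0] 0101*, 0110*, 0111*, 1100, 1111*
[col 1] -111, 01-1, 011-
Prime implicants: -111, 01-1, 011-, 1100
PI chart (minterm → PIs covering it):
  6 | 011-  (sole → essential)
  7 | -111,01-1,011-
  12 | 1100  (sole → essential)
  15 | -111  (sole → essential)
Essential prime implicants: -111, 011-, 1100

3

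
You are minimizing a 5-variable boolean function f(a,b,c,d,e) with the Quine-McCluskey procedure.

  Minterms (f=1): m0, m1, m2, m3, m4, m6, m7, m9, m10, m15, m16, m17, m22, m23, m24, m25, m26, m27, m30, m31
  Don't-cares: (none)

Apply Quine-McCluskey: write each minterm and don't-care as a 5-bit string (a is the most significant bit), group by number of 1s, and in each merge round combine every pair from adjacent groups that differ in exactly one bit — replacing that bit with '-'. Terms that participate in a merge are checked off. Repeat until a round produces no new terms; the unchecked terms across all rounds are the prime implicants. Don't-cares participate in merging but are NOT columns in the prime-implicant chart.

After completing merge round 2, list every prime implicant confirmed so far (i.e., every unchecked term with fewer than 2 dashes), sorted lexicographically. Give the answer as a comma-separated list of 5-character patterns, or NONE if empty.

[col 0] 00000*, 00001*, 00010*, 00011*, 00100*, 00110*, 00111*, 01001*, 01010*, 01111*, 10000*, 10001*, 10110*, 10111*, 11000*, 11001*, 11010*, 11011*, 11110*, 11111*
[col 1] -0000*, -0001*, -0110*, -0111*, -1001*, -1010, -1111*, 0-001*, 0-010, 0-111*, 00-00*, 00-10*, 00-11*, 000-0*, 000-1*, 0000-*, 0001-*, 001-0*, 0011-*, 1-000*, 1-001*, 1-110*, 1-111*, 1000-*, 1011-*, 11-10*, 11-11*, 110-0*, 110-1*, 1100-*, 1101-*, 1111-*
[col 2] --001, --111, -000-, -011-, 00--0, 00-1-, 000--, 1-00-, 1-11-, 11-1-, 110--
Prime implicants: --001, --111, -000-, -011-, -1010, 0-010, 00--0, 00-1-, 000--, 1-00-, 1-11-, 11-1-, 110--

-1010, 0-010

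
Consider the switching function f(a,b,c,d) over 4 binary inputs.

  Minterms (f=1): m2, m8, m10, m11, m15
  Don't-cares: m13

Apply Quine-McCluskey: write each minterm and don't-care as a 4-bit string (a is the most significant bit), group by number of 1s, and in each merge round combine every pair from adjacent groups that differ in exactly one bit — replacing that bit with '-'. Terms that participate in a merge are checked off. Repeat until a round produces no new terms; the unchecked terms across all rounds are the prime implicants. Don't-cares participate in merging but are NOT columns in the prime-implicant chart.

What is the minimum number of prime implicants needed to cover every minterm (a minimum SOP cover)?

3

size-2^0 implicants → 0010(✓)  1000(✓)  1010(✓)  1011(✓)  1101(✓)  1111(✓)
size-2^1 implicants → -010  1-11  10-0  101-  11-1
Unchecked terms (primes): -010, 1-11, 10-0, 101-, 11-1
Minterm coverage:
  m2 ⊆ -010 [E]
  m8 ⊆ 10-0 [E]
  m10 ⊆ -010,10-0,101-
  m11 ⊆ 1-11,101-
  m15 ⊆ 1-11,11-1
E = {-010, 10-0}
Petrick residual → 1-11
Cover = b'cd' + acd + ab'd'  |cover|=3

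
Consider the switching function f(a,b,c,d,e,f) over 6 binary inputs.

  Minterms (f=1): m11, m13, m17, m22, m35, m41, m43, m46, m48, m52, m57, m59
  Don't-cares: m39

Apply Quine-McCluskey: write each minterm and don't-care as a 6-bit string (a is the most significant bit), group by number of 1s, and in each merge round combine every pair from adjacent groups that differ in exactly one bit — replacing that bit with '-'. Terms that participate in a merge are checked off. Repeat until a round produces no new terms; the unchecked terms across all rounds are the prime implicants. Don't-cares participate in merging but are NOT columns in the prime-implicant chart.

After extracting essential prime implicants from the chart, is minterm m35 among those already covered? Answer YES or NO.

NO

Round 0: 001011✓ 001101 010001 010110 100011✓ 100111✓ 101001✓ 101011✓ 101110 110000✓ 110100✓ 111001✓ 111011✓
Round 1: -01011 1-1001✓ 1-1011✓ 10-011 100-11 1010-1✓ 110-00 1110-1✓
Round 2: 1-10-1
PIs = {-01011, 001101, 010001, 010110, 1-10-1, 10-011, 100-11, 101110, 110-00}
Coverage chart:
  m11: -01011 ←essential
  m13: 001101 ←essential
  m17: 010001 ←essential
  m22: 010110 ←essential
  m35: 10-011,100-11
  m41: 1-10-1 ←essential
  m43: -01011,1-10-1,10-011
  m46: 101110 ←essential
  m48: 110-00 ←essential
  m52: 110-00 ←essential
  m57: 1-10-1 ←essential
  m59: 1-10-1 ←essential
Essential: -01011, 001101, 010001, 010110, 1-10-1, 101110, 110-00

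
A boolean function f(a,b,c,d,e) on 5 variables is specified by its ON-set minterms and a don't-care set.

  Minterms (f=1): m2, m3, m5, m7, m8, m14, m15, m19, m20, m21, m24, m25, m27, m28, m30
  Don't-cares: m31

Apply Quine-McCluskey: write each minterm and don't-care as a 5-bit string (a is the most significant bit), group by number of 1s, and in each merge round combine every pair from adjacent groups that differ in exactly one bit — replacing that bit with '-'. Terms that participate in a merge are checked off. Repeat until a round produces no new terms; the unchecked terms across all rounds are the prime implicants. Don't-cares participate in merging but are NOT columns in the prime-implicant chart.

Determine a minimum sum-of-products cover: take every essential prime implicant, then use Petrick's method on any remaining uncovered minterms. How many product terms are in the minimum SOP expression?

size-2^0 implicants → 00010(✓)  00011(✓)  00101(✓)  00111(✓)  01000(✓)  01110(✓)  01111(✓)  10011(✓)  10100(✓)  10101(✓)  11000(✓)  11001(✓)  11011(✓)  11100(✓)  11110(✓)  11111(✓)
size-2^1 implicants → -0011  -0101  -1000  -1110(✓)  -1111(✓)  0-111  00-11  0001-  001-1  0111-(✓)  1-011  1-100  1010-  11-00  11-11  110-1  1100-  111-0  1111-(✓)
size-2^2 implicants → -111-
Unchecked terms (primes): -0011, -0101, -1000, -111-, 0-111, 00-11, 0001-, 001-1, 1-011, 1-100, 1010-, 11-00, 11-11, 110-1, 1100-, 111-0
Minterm coverage:
  m2 ⊆ 0001- [E]
  m3 ⊆ -0011,00-11,0001-
  m5 ⊆ -0101,001-1
  m7 ⊆ 0-111,00-11,001-1
  m8 ⊆ -1000 [E]
  m14 ⊆ -111- [E]
  m15 ⊆ -111-,0-111
  m19 ⊆ -0011,1-011
  m20 ⊆ 1-100,1010-
  m21 ⊆ -0101,1010-
  m24 ⊆ -1000,11-00,1100-
  m25 ⊆ 110-1,1100-
  m27 ⊆ 1-011,11-11,110-1
  m28 ⊆ 1-100,11-00,111-0
  m30 ⊆ -111-,111-0
E = {-1000, -111-, 0001-}
Petrick residual → -0011, -0101, 0-111, 1-100, 110-1
Cover = b'c'de + b'cd'e + bc'd'e' + bcd + a'cde + a'b'c'd + acd'e' + abc'e  |cover|=8

8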